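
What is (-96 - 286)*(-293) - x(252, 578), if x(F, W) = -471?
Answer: 112397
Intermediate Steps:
(-96 - 286)*(-293) - x(252, 578) = (-96 - 286)*(-293) - 1*(-471) = -382*(-293) + 471 = 111926 + 471 = 112397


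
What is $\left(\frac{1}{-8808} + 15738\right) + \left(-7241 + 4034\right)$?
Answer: $\frac{110373047}{8808} \approx 12531.0$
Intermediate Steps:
$\left(\frac{1}{-8808} + 15738\right) + \left(-7241 + 4034\right) = \left(- \frac{1}{8808} + 15738\right) - 3207 = \frac{138620303}{8808} - 3207 = \frac{110373047}{8808}$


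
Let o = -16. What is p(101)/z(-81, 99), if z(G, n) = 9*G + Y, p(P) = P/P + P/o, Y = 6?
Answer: 85/11568 ≈ 0.0073479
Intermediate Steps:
p(P) = 1 - P/16 (p(P) = P/P + P/(-16) = 1 + P*(-1/16) = 1 - P/16)
z(G, n) = 6 + 9*G (z(G, n) = 9*G + 6 = 6 + 9*G)
p(101)/z(-81, 99) = (1 - 1/16*101)/(6 + 9*(-81)) = (1 - 101/16)/(6 - 729) = -85/16/(-723) = -85/16*(-1/723) = 85/11568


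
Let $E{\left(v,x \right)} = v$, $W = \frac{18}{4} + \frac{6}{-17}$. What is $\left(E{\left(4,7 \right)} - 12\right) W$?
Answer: $- \frac{564}{17} \approx -33.176$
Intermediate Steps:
$W = \frac{141}{34}$ ($W = 18 \cdot \frac{1}{4} + 6 \left(- \frac{1}{17}\right) = \frac{9}{2} - \frac{6}{17} = \frac{141}{34} \approx 4.1471$)
$\left(E{\left(4,7 \right)} - 12\right) W = \left(4 - 12\right) \frac{141}{34} = \left(-8\right) \frac{141}{34} = - \frac{564}{17}$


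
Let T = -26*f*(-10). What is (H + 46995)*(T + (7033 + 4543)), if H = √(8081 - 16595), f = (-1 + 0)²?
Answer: 556232820 + 35508*I*√946 ≈ 5.5623e+8 + 1.0921e+6*I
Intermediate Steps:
f = 1 (f = (-1)² = 1)
H = 3*I*√946 (H = √(-8514) = 3*I*√946 ≈ 92.271*I)
T = 260 (T = -26*1*(-10) = -26*(-10) = 260)
(H + 46995)*(T + (7033 + 4543)) = (3*I*√946 + 46995)*(260 + (7033 + 4543)) = (46995 + 3*I*√946)*(260 + 11576) = (46995 + 3*I*√946)*11836 = 556232820 + 35508*I*√946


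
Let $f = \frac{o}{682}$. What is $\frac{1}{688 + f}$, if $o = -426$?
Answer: $\frac{341}{234395} \approx 0.0014548$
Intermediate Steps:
$f = - \frac{213}{341}$ ($f = - \frac{426}{682} = \left(-426\right) \frac{1}{682} = - \frac{213}{341} \approx -0.62463$)
$\frac{1}{688 + f} = \frac{1}{688 - \frac{213}{341}} = \frac{1}{\frac{234395}{341}} = \frac{341}{234395}$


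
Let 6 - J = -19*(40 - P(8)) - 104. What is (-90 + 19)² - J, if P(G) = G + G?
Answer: 4475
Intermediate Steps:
P(G) = 2*G
J = 566 (J = 6 - (-19*(40 - 2*8) - 104) = 6 - (-19*(40 - 1*16) - 104) = 6 - (-19*(40 - 16) - 104) = 6 - (-19*24 - 104) = 6 - (-456 - 104) = 6 - 1*(-560) = 6 + 560 = 566)
(-90 + 19)² - J = (-90 + 19)² - 1*566 = (-71)² - 566 = 5041 - 566 = 4475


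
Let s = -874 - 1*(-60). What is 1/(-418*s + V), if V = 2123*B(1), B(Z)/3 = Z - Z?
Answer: 1/340252 ≈ 2.9390e-6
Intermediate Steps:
s = -814 (s = -874 + 60 = -814)
B(Z) = 0 (B(Z) = 3*(Z - Z) = 3*0 = 0)
V = 0 (V = 2123*0 = 0)
1/(-418*s + V) = 1/(-418*(-814) + 0) = 1/(340252 + 0) = 1/340252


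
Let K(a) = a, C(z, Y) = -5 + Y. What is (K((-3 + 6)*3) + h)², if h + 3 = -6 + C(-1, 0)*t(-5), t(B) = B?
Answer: 625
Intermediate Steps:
h = 16 (h = -3 + (-6 + (-5 + 0)*(-5)) = -3 + (-6 - 5*(-5)) = -3 + (-6 + 25) = -3 + 19 = 16)
(K((-3 + 6)*3) + h)² = ((-3 + 6)*3 + 16)² = (3*3 + 16)² = (9 + 16)² = 25² = 625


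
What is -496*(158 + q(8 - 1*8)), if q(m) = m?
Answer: -78368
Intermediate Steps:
-496*(158 + q(8 - 1*8)) = -496*(158 + (8 - 1*8)) = -496*(158 + (8 - 8)) = -496*(158 + 0) = -496*158 = -78368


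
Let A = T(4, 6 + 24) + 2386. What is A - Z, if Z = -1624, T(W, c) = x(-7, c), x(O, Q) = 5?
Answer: 4015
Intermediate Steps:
T(W, c) = 5
A = 2391 (A = 5 + 2386 = 2391)
A - Z = 2391 - 1*(-1624) = 2391 + 1624 = 4015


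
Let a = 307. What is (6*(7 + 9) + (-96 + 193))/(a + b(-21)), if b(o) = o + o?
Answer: 193/265 ≈ 0.72830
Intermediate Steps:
b(o) = 2*o
(6*(7 + 9) + (-96 + 193))/(a + b(-21)) = (6*(7 + 9) + (-96 + 193))/(307 + 2*(-21)) = (6*16 + 97)/(307 - 42) = (96 + 97)/265 = 193*(1/265) = 193/265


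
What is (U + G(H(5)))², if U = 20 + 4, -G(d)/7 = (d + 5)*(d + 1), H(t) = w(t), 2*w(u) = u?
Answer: 408321/16 ≈ 25520.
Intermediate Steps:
w(u) = u/2
H(t) = t/2
G(d) = -7*(1 + d)*(5 + d) (G(d) = -7*(d + 5)*(d + 1) = -7*(5 + d)*(1 + d) = -7*(1 + d)*(5 + d))
U = 24
(U + G(H(5)))² = (24 + (-35 - 21*5 - 7*((½)*5)²))² = (24 + (-35 - 42*5/2 - 7*(5/2)²))² = (24 + (-35 - 105 - 7*25/4))² = (24 + (-35 - 105 - 175/4))² = (24 - 735/4)² = (-639/4)² = 408321/16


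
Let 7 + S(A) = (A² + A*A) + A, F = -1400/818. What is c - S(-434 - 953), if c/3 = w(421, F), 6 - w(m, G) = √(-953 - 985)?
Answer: -3846126 - 3*I*√1938 ≈ -3.8461e+6 - 132.07*I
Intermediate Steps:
F = -700/409 (F = -1400*1/818 = -700/409 ≈ -1.7115)
S(A) = -7 + A + 2*A² (S(A) = -7 + ((A² + A*A) + A) = -7 + ((A² + A²) + A) = -7 + (2*A² + A) = -7 + (A + 2*A²) = -7 + A + 2*A²)
w(m, G) = 6 - I*√1938 (w(m, G) = 6 - √(-953 - 985) = 6 - √(-1938) = 6 - I*√1938)
c = 18 - 3*I*√1938 (c = 3*(6 - I*√1938) = 18 - 3*I*√1938 ≈ 18.0 - 132.07*I)
c - S(-434 - 953) = (18 - 3*I*√1938) - (-7 + (-434 - 953) + 2*(-434 - 953)²) = (18 - 3*I*√1938) - (-7 - 1387 + 2*(-1387)²) = (18 - 3*I*√1938) - (-7 - 1387 + 2*1923769) = (18 - 3*I*√1938) - (-7 - 1387 + 3847538) = (18 - 3*I*√1938) - 1*3846144 = (18 - 3*I*√1938) - 3846144 = -3846126 - 3*I*√1938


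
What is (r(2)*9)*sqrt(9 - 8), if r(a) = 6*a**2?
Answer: 216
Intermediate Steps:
(r(2)*9)*sqrt(9 - 8) = ((6*2**2)*9)*sqrt(9 - 8) = ((6*4)*9)*sqrt(1) = (24*9)*1 = 216*1 = 216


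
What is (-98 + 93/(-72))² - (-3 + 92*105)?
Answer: 116257/576 ≈ 201.83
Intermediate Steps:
(-98 + 93/(-72))² - (-3 + 92*105) = (-98 + 93*(-1/72))² - (-3 + 9660) = (-98 - 31/24)² - 1*9657 = (-2383/24)² - 9657 = 5678689/576 - 9657 = 116257/576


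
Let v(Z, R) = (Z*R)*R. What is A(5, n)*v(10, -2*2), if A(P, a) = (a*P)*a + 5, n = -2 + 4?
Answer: 4000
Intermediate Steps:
n = 2
A(P, a) = 5 + P*a**2 (A(P, a) = (P*a)*a + 5 = P*a**2 + 5 = 5 + P*a**2)
v(Z, R) = Z*R**2 (v(Z, R) = (R*Z)*R = Z*R**2)
A(5, n)*v(10, -2*2) = (5 + 5*2**2)*(10*(-2*2)**2) = (5 + 5*4)*(10*(-4)**2) = (5 + 20)*(10*16) = 25*160 = 4000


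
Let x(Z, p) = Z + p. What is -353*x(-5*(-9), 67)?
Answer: -39536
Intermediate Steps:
-353*x(-5*(-9), 67) = -353*(-5*(-9) + 67) = -353*(45 + 67) = -353*112 = -39536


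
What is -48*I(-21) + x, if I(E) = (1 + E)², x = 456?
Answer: -18744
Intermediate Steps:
-48*I(-21) + x = -48*(1 - 21)² + 456 = -48*(-20)² + 456 = -48*400 + 456 = -19200 + 456 = -18744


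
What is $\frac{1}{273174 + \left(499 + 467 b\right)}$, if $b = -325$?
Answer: $\frac{1}{121898} \approx 8.2036 \cdot 10^{-6}$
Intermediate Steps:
$\frac{1}{273174 + \left(499 + 467 b\right)} = \frac{1}{273174 + \left(499 + 467 \left(-325\right)\right)} = \frac{1}{273174 + \left(499 - 151775\right)} = \frac{1}{273174 - 151276} = \frac{1}{121898}$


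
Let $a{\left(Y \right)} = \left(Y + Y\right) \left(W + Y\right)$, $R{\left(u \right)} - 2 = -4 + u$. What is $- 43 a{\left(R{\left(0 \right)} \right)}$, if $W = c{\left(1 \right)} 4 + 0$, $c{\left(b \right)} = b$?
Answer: $344$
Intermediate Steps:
$R{\left(u \right)} = -2 + u$ ($R{\left(u \right)} = 2 + \left(-4 + u\right) = -2 + u$)
$W = 4$ ($W = 1 \cdot 4 + 0 = 4 + 0 = 4$)
$a{\left(Y \right)} = 2 Y \left(4 + Y\right)$ ($a{\left(Y \right)} = \left(Y + Y\right) \left(4 + Y\right) = 2 Y \left(4 + Y\right)$)
$- 43 a{\left(R{\left(0 \right)} \right)} = - 43 \cdot 2 \left(-2 + 0\right) \left(4 + \left(-2 + 0\right)\right) = - 43 \cdot 2 \left(-2\right) \left(4 - 2\right) = - 43 \cdot 2 \left(-2\right) 2 = \left(-43\right) \left(-8\right) = 344$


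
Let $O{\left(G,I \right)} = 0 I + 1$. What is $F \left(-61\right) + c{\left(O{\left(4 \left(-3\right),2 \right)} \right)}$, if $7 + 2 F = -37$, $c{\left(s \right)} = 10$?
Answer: $1352$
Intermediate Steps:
$O{\left(G,I \right)} = 1$ ($O{\left(G,I \right)} = 0 + 1 = 1$)
$F = -22$ ($F = - \frac{7}{2} + \frac{1}{2} \left(-37\right) = - \frac{7}{2} - \frac{37}{2} = -22$)
$F \left(-61\right) + c{\left(O{\left(4 \left(-3\right),2 \right)} \right)} = \left(-22\right) \left(-61\right) + 10 = 1342 + 10 = 1352$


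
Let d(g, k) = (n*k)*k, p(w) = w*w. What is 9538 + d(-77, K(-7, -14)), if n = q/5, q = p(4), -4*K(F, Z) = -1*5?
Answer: 9543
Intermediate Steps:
K(F, Z) = 5/4 (K(F, Z) = -(-1)*5/4 = -¼*(-5) = 5/4)
p(w) = w²
q = 16 (q = 4² = 16)
n = 16/5 ≈ 3.2000
d(g, k) = 16*k²/5 (d(g, k) = (16*k/5)*k = 16*k²/5)
9538 + d(-77, K(-7, -14)) = 9538 + 16*(5/4)²/5 = 9538 + (16/5)*(25/16) = 9538 + 5 = 9543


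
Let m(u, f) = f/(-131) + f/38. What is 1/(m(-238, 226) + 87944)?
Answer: 2489/218903125 ≈ 1.1370e-5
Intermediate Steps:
m(u, f) = 93*f/4978 (m(u, f) = f*(-1/131) + f*(1/38) = -f/131 + f/38 = 93*f/4978)
1/(m(-238, 226) + 87944) = 1/((93/4978)*226 + 87944) = 1/(10509/2489 + 87944) = 1/(218903125/2489) = 2489/218903125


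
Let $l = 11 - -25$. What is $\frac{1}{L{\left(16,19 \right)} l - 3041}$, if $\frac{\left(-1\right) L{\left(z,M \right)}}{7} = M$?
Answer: $- \frac{1}{7829} \approx -0.00012773$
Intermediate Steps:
$L{\left(z,M \right)} = - 7 M$
$l = 36$ ($l = 11 + 25 = 36$)
$\frac{1}{L{\left(16,19 \right)} l - 3041} = \frac{1}{\left(-7\right) 19 \cdot 36 - 3041} = \frac{1}{\left(-133\right) 36 - 3041} = \frac{1}{-4788 - 3041} = \frac{1}{-7829} = - \frac{1}{7829}$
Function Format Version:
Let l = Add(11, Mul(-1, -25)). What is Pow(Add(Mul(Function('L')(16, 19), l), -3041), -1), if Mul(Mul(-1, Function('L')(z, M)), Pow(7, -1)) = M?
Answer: Rational(-1, 7829) ≈ -0.00012773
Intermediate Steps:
Function('L')(z, M) = Mul(-7, M)
l = 36 (l = Add(11, 25) = 36)
Pow(Add(Mul(Function('L')(16, 19), l), -3041), -1) = Pow(Add(Mul(Mul(-7, 19), 36), -3041), -1) = Pow(Add(Mul(-133, 36), -3041), -1) = Pow(Add(-4788, -3041), -1) = Pow(-7829, -1) = Rational(-1, 7829)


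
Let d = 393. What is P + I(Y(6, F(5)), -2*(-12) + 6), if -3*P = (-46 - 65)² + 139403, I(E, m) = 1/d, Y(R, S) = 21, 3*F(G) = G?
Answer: -6625281/131 ≈ -50575.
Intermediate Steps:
F(G) = G/3
I(E, m) = 1/393
P = -151724/3 (P = -((-46 - 65)² + 139403)/3 = -((-111)² + 139403)/3 = -(12321 + 139403)/3 = -⅓*151724 = -151724/3 ≈ -50575.)
P + I(Y(6, F(5)), -2*(-12) + 6) = -151724/3 + 1/393 = -6625281/131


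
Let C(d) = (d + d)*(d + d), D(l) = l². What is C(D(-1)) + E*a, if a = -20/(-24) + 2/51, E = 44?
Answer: 2162/51 ≈ 42.392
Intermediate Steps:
a = 89/102 (a = -20*(-1/24) + 2*(1/51) = ⅚ + 2/51 = 89/102 ≈ 0.87255)
C(d) = 4*d² (C(d) = (2*d)*(2*d) = 4*d²)
C(D(-1)) + E*a = 4*((-1)²)² + 44*(89/102) = 4*1² + 1958/51 = 4*1 + 1958/51 = 4 + 1958/51 = 2162/51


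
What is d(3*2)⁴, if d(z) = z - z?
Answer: 0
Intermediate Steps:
d(z) = 0
d(3*2)⁴ = 0⁴ = 0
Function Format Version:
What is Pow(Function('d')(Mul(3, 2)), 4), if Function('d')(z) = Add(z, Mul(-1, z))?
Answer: 0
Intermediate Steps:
Function('d')(z) = 0
Pow(Function('d')(Mul(3, 2)), 4) = Pow(0, 4) = 0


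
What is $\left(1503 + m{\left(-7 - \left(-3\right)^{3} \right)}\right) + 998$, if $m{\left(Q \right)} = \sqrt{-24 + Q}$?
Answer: $2501 + 2 i \approx 2501.0 + 2.0 i$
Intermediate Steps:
$\left(1503 + m{\left(-7 - \left(-3\right)^{3} \right)}\right) + 998 = \left(1503 + \sqrt{-24 - -20}\right) + 998 = \left(1503 + \sqrt{-24 + \left(-7 + 27\right)}\right) + 998 = \left(1503 + \sqrt{-24 + 20}\right) + 998 = \left(1503 + \sqrt{-4}\right) + 998 = \left(1503 + 2 i\right) + 998 = 2501 + 2 i$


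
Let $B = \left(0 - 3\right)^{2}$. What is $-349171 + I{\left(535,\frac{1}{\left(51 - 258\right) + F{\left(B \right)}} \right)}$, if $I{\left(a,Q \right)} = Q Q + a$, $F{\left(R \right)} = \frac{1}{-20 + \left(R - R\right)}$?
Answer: $- \frac{5978368639916}{17147881} \approx -3.4864 \cdot 10^{5}$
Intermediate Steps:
$B = 9$ ($B = \left(-3\right)^{2} = 9$)
$F{\left(R \right)} = - \frac{1}{20}$ ($F{\left(R \right)} = \frac{1}{-20 + 0} = \frac{1}{-20} = - \frac{1}{20}$)
$I{\left(a,Q \right)} = a + Q^{2}$ ($I{\left(a,Q \right)} = Q^{2} + a = a + Q^{2}$)
$-349171 + I{\left(535,\frac{1}{\left(51 - 258\right) + F{\left(B \right)}} \right)} = -349171 + \left(535 + \left(\frac{1}{\left(51 - 258\right) - \frac{1}{20}}\right)^{2}\right) = -349171 + \left(535 + \left(\frac{1}{-207 - \frac{1}{20}}\right)^{2}\right) = -349171 + \left(535 + \left(\frac{1}{- \frac{4141}{20}}\right)^{2}\right) = -349171 + \left(535 + \left(- \frac{20}{4141}\right)^{2}\right) = -349171 + \left(535 + \frac{400}{17147881}\right) = -349171 + \frac{9174116735}{17147881} = - \frac{5978368639916}{17147881}$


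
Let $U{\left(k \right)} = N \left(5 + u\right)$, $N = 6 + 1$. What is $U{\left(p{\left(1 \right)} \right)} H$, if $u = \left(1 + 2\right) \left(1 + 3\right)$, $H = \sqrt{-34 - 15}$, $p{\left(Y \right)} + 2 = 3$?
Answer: $833 i \approx 833.0 i$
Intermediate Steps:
$p{\left(Y \right)} = 1$ ($p{\left(Y \right)} = -2 + 3 = 1$)
$N = 7$
$H = 7 i$ ($H = \sqrt{-49} = 7 i \approx 7.0 i$)
$u = 12$ ($u = 3 \cdot 4 = 12$)
$U{\left(k \right)} = 119$ ($U{\left(k \right)} = 7 \left(5 + 12\right) = 7 \cdot 17 = 119$)
$U{\left(p{\left(1 \right)} \right)} H = 119 \cdot 7 i = 833 i$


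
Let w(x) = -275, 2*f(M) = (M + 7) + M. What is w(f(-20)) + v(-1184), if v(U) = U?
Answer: -1459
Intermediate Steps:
f(M) = 7/2 + M (f(M) = ((M + 7) + M)/2 = ((7 + M) + M)/2 = (7 + 2*M)/2 = 7/2 + M)
w(f(-20)) + v(-1184) = -275 - 1184 = -1459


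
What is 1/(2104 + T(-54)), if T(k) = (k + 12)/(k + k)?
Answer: 18/37879 ≈ 0.00047520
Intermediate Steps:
T(k) = (12 + k)/(2*k) (T(k) = (12 + k)/((2*k)) = (12 + k)*(1/(2*k)) = (12 + k)/(2*k))
1/(2104 + T(-54)) = 1/(2104 + (½)*(12 - 54)/(-54)) = 1/(2104 + (½)*(-1/54)*(-42)) = 1/(2104 + 7/18) = 1/(37879/18) = 18/37879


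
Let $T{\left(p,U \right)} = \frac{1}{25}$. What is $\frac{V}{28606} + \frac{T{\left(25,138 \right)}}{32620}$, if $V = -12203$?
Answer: $- \frac{4975758947}{11664096500} \approx -0.42659$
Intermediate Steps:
$T{\left(p,U \right)} = \frac{1}{25}$
$\frac{V}{28606} + \frac{T{\left(25,138 \right)}}{32620} = - \frac{12203}{28606} + \frac{1}{25 \cdot 32620} = \left(-12203\right) \frac{1}{28606} + \frac{1}{25} \cdot \frac{1}{32620} = - \frac{12203}{28606} + \frac{1}{815500} = - \frac{4975758947}{11664096500}$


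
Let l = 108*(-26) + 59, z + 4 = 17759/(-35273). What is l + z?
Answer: -13874904/5039 ≈ -2753.5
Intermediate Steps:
z = -22693/5039 (z = -4 + 17759/(-35273) = -4 + 17759*(-1/35273) = -4 - 2537/5039 = -22693/5039 ≈ -4.5035)
l = -2749 (l = -2808 + 59 = -2749)
l + z = -2749 - 22693/5039 = -13874904/5039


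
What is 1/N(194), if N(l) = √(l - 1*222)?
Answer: -I*√7/14 ≈ -0.18898*I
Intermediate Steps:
N(l) = √(-222 + l) (N(l) = √(l - 222) = √(-222 + l))
1/N(194) = 1/(√(-222 + 194)) = 1/(√(-28)) = 1/(2*I*√7) = -I*√7/14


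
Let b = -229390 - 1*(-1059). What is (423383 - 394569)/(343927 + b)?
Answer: 14407/57798 ≈ 0.24926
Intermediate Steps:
b = -228331 (b = -229390 + 1059 = -228331)
(423383 - 394569)/(343927 + b) = (423383 - 394569)/(343927 - 228331) = 28814/115596 = 28814*(1/115596) = 14407/57798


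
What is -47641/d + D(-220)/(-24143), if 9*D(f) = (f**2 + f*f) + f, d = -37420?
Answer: 6737746367/8130879540 ≈ 0.82866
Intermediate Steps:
D(f) = f/9 + 2*f**2/9 (D(f) = ((f**2 + f*f) + f)/9 = ((f**2 + f**2) + f)/9 = (2*f**2 + f)/9 = (f + 2*f**2)/9 = f/9 + 2*f**2/9)
-47641/d + D(-220)/(-24143) = -47641/(-37420) + ((1/9)*(-220)*(1 + 2*(-220)))/(-24143) = -47641*(-1/37420) + ((1/9)*(-220)*(1 - 440))*(-1/24143) = 47641/37420 + ((1/9)*(-220)*(-439))*(-1/24143) = 47641/37420 + (96580/9)*(-1/24143) = 47641/37420 - 96580/217287 = 6737746367/8130879540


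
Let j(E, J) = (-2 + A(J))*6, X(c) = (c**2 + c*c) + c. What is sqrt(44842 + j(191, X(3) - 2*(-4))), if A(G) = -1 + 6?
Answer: 2*sqrt(11215) ≈ 211.80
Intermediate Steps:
X(c) = c + 2*c**2 (X(c) = (c**2 + c**2) + c = 2*c**2 + c = c + 2*c**2)
A(G) = 5
j(E, J) = 18 (j(E, J) = (-2 + 5)*6 = 3*6 = 18)
sqrt(44842 + j(191, X(3) - 2*(-4))) = sqrt(44842 + 18) = sqrt(44860) = 2*sqrt(11215)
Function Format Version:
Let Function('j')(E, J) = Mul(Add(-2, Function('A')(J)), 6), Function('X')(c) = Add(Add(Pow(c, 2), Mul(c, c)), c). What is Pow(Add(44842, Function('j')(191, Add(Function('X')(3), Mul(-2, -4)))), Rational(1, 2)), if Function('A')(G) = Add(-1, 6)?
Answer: Mul(2, Pow(11215, Rational(1, 2))) ≈ 211.80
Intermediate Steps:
Function('X')(c) = Add(c, Mul(2, Pow(c, 2))) (Function('X')(c) = Add(Add(Pow(c, 2), Pow(c, 2)), c) = Add(Mul(2, Pow(c, 2)), c) = Add(c, Mul(2, Pow(c, 2))))
Function('A')(G) = 5
Function('j')(E, J) = 18 (Function('j')(E, J) = Mul(Add(-2, 5), 6) = Mul(3, 6) = 18)
Pow(Add(44842, Function('j')(191, Add(Function('X')(3), Mul(-2, -4)))), Rational(1, 2)) = Pow(Add(44842, 18), Rational(1, 2)) = Pow(44860, Rational(1, 2)) = Mul(2, Pow(11215, Rational(1, 2)))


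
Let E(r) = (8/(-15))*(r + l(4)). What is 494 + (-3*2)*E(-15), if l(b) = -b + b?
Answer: 446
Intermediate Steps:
l(b) = 0
E(r) = -8*r/15 (E(r) = (8/(-15))*(r + 0) = (8*(-1/15))*r = -8*r/15)
494 + (-3*2)*E(-15) = 494 + (-3*2)*(-8/15*(-15)) = 494 - 6*8 = 494 - 48 = 446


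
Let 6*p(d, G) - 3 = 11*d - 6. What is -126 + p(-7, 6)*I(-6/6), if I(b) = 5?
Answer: -578/3 ≈ -192.67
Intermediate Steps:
p(d, G) = -1/2 + 11*d/6 (p(d, G) = 1/2 + (11*d - 6)/6 = 1/2 + (-6 + 11*d)/6 = 1/2 + (-1 + 11*d/6) = -1/2 + 11*d/6)
-126 + p(-7, 6)*I(-6/6) = -126 + (-1/2 + (11/6)*(-7))*5 = -126 + (-1/2 - 77/6)*5 = -126 - 40/3*5 = -126 - 200/3 = -578/3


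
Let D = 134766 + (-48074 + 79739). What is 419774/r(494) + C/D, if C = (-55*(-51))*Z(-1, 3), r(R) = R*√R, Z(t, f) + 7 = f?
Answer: -3740/55477 + 209887*√494/122018 ≈ 38.164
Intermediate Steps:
D = 166431 (D = 134766 + 31665 = 166431)
Z(t, f) = -7 + f
r(R) = R^(3/2)
C = -11220 (C = (-55*(-51))*(-7 + 3) = 2805*(-4) = -11220)
419774/r(494) + C/D = 419774/(494^(3/2)) - 11220/166431 = 419774/((494*√494)) - 11220*1/166431 = 419774*(√494/244036) - 3740/55477 = 209887*√494/122018 - 3740/55477 = -3740/55477 + 209887*√494/122018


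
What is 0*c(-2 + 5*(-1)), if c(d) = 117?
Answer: 0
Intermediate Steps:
0*c(-2 + 5*(-1)) = 0*117 = 0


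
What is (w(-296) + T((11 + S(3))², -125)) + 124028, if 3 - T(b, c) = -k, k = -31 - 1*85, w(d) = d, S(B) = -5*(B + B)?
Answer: 123619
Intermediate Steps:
S(B) = -10*B
k = -116 (k = -31 - 85 = -116)
T(b, c) = -113 (T(b, c) = 3 - (-1)*(-116) = 3 - 1*116 = 3 - 116 = -113)
(w(-296) + T((11 + S(3))², -125)) + 124028 = (-296 - 113) + 124028 = -409 + 124028 = 123619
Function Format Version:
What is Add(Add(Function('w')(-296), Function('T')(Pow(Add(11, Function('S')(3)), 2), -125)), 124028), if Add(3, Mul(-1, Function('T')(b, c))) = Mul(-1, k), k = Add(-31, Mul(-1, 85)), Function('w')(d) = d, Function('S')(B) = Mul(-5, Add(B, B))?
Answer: 123619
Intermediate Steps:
Function('S')(B) = Mul(-10, B) (Function('S')(B) = Mul(-5, Mul(2, B)) = Mul(-10, B))
k = -116 (k = Add(-31, -85) = -116)
Function('T')(b, c) = -113 (Function('T')(b, c) = Add(3, Mul(-1, Mul(-1, -116))) = Add(3, Mul(-1, 116)) = Add(3, -116) = -113)
Add(Add(Function('w')(-296), Function('T')(Pow(Add(11, Function('S')(3)), 2), -125)), 124028) = Add(Add(-296, -113), 124028) = Add(-409, 124028) = 123619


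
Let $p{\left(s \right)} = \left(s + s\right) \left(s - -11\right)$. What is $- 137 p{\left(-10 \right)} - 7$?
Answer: $2733$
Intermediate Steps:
$p{\left(s \right)} = 2 s \left(11 + s\right)$ ($p{\left(s \right)} = 2 s \left(s + 11\right) = 2 s \left(11 + s\right)$)
$- 137 p{\left(-10 \right)} - 7 = - 137 \cdot 2 \left(-10\right) \left(11 - 10\right) - 7 = - 137 \cdot 2 \left(-10\right) 1 - 7 = \left(-137\right) \left(-20\right) - 7 = 2740 - 7 = 2733$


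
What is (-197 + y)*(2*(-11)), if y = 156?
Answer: 902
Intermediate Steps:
(-197 + y)*(2*(-11)) = (-197 + 156)*(2*(-11)) = -41*(-22) = 902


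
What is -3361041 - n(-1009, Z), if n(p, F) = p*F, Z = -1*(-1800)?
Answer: -1544841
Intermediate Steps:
Z = 1800
n(p, F) = F*p
-3361041 - n(-1009, Z) = -3361041 - 1800*(-1009) = -3361041 - 1*(-1816200) = -3361041 + 1816200 = -1544841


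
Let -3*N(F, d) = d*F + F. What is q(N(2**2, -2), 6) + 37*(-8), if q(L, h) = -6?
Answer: -302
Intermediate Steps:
N(F, d) = -F/3 - F*d/3 (N(F, d) = -(d*F + F)/3 = -(F*d + F)/3 = -(F + F*d)/3 = -F/3 - F*d/3)
q(N(2**2, -2), 6) + 37*(-8) = -6 + 37*(-8) = -6 - 296 = -302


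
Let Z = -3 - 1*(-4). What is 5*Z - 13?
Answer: -8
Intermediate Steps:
Z = 1 (Z = -3 + 4 = 1)
5*Z - 13 = 5*1 - 13 = 5 - 13 = -8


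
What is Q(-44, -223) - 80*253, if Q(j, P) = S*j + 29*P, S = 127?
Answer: -32295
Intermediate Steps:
Q(j, P) = 29*P + 127*j (Q(j, P) = 127*j + 29*P = 29*P + 127*j)
Q(-44, -223) - 80*253 = (29*(-223) + 127*(-44)) - 80*253 = (-6467 - 5588) - 1*20240 = -12055 - 20240 = -32295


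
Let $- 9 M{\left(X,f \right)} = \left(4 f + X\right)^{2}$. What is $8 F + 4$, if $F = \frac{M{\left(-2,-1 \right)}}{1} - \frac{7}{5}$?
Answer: $- \frac{196}{5} \approx -39.2$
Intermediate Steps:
$M{\left(X,f \right)} = - \frac{\left(X + 4 f\right)^{2}}{9}$ ($M{\left(X,f \right)} = - \frac{\left(4 f + X\right)^{2}}{9} = - \frac{\left(X + 4 f\right)^{2}}{9}$)
$F = - \frac{27}{5}$ ($F = \frac{\left(- \frac{1}{9}\right) \left(-2 + 4 \left(-1\right)\right)^{2}}{1} - \frac{7}{5} = - \frac{\left(-2 - 4\right)^{2}}{9} \cdot 1 - \frac{7}{5} = - \frac{\left(-6\right)^{2}}{9} \cdot 1 - \frac{7}{5} = \left(- \frac{1}{9}\right) 36 \cdot 1 - \frac{7}{5} = \left(-4\right) 1 - \frac{7}{5} = -4 - \frac{7}{5} = - \frac{27}{5} \approx -5.4$)
$8 F + 4 = 8 \left(- \frac{27}{5}\right) + 4 = - \frac{216}{5} + 4 = - \frac{196}{5}$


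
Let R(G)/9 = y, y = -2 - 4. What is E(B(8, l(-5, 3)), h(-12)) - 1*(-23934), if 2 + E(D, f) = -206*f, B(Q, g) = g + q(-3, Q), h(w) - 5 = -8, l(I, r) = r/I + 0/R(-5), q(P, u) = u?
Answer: 24550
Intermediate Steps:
y = -6
R(G) = -54 (R(G) = 9*(-6) = -54)
l(I, r) = r/I (l(I, r) = r/I + 0/(-54) = r/I + 0*(-1/54) = r/I + 0 = r/I)
h(w) = -3 (h(w) = 5 - 8 = -3)
B(Q, g) = Q + g (B(Q, g) = g + Q = Q + g)
E(D, f) = -2 - 206*f
E(B(8, l(-5, 3)), h(-12)) - 1*(-23934) = (-2 - 206*(-3)) - 1*(-23934) = (-2 + 618) + 23934 = 616 + 23934 = 24550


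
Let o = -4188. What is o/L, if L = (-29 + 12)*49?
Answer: 4188/833 ≈ 5.0276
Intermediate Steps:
L = -833 (L = -17*49 = -833)
o/L = -4188/(-833) = -4188*(-1/833) = 4188/833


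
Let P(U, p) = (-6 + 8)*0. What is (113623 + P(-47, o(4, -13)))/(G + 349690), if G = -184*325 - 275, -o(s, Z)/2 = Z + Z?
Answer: 113623/289615 ≈ 0.39232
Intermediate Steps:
o(s, Z) = -4*Z (o(s, Z) = -2*(Z + Z) = -4*Z)
P(U, p) = 0 (P(U, p) = 2*0 = 0)
G = -60075 (G = -59800 - 275 = -60075)
(113623 + P(-47, o(4, -13)))/(G + 349690) = (113623 + 0)/(-60075 + 349690) = 113623/289615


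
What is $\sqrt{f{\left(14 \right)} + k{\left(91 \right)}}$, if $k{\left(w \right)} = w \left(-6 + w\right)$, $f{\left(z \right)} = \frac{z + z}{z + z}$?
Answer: $2 \sqrt{1934} \approx 87.955$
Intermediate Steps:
$f{\left(z \right)} = 1$ ($f{\left(z \right)} = \frac{2 z}{2 z} = 2 z \frac{1}{2 z} = 1$)
$\sqrt{f{\left(14 \right)} + k{\left(91 \right)}} = \sqrt{1 + 91 \left(-6 + 91\right)} = \sqrt{1 + 91 \cdot 85} = \sqrt{1 + 7735} = \sqrt{7736} = 2 \sqrt{1934}$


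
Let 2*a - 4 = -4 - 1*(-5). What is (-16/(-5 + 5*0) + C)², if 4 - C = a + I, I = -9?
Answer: 18769/100 ≈ 187.69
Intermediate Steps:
a = 5/2 (a = 2 + (-4 - 1*(-5))/2 = 2 + (-4 + 5)/2 = 2 + (½)*1 = 2 + ½ = 5/2 ≈ 2.5000)
C = 21/2 (C = 4 - (5/2 - 9) = 4 - 1*(-13/2) = 4 + 13/2 = 21/2 ≈ 10.500)
(-16/(-5 + 5*0) + C)² = (-16/(-5 + 5*0) + 21/2)² = (-16/(-5 + 0) + 21/2)² = (-16/(-5) + 21/2)² = (-16*(-⅕) + 21/2)² = (16/5 + 21/2)² = (137/10)² = 18769/100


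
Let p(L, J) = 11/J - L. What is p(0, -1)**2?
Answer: 121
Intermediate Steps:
p(L, J) = -L + 11/J
p(0, -1)**2 = (-1*0 + 11/(-1))**2 = (0 + 11*(-1))**2 = (0 - 11)**2 = (-11)**2 = 121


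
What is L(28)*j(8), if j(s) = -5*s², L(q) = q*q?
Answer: -250880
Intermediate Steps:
L(q) = q²
L(28)*j(8) = 28²*(-5*8²) = 784*(-5*64) = 784*(-320) = -250880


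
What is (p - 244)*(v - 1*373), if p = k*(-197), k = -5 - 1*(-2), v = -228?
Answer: -208547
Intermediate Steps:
k = -3 (k = -5 + 2 = -3)
p = 591 (p = -3*(-197) = 591)
(p - 244)*(v - 1*373) = (591 - 244)*(-228 - 1*373) = 347*(-228 - 373) = 347*(-601) = -208547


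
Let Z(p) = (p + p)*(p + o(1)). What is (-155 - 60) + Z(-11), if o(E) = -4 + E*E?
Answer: 93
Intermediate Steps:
o(E) = -4 + E**2
Z(p) = 2*p*(-3 + p) (Z(p) = (p + p)*(p + (-4 + 1**2)) = (2*p)*(p + (-4 + 1)) = (2*p)*(p - 3) = (2*p)*(-3 + p) = 2*p*(-3 + p))
(-155 - 60) + Z(-11) = (-155 - 60) + 2*(-11)*(-3 - 11) = -215 + 2*(-11)*(-14) = -215 + 308 = 93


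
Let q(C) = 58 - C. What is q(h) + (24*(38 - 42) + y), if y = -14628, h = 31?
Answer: -14697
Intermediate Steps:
q(h) + (24*(38 - 42) + y) = (58 - 1*31) + (24*(38 - 42) - 14628) = (58 - 31) + (24*(-4) - 14628) = 27 + (-96 - 14628) = 27 - 14724 = -14697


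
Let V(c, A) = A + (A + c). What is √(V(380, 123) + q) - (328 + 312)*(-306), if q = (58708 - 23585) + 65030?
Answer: 195840 + √100779 ≈ 1.9616e+5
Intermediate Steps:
V(c, A) = c + 2*A
q = 100153 (q = 35123 + 65030 = 100153)
√(V(380, 123) + q) - (328 + 312)*(-306) = √((380 + 2*123) + 100153) - (328 + 312)*(-306) = √((380 + 246) + 100153) - 640*(-306) = √(626 + 100153) - 1*(-195840) = √100779 + 195840 = 195840 + √100779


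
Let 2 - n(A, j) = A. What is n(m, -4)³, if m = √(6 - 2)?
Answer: 0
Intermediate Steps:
m = 2 (m = √4 = 2)
n(A, j) = 2 - A
n(m, -4)³ = (2 - 1*2)³ = (2 - 2)³ = 0³ = 0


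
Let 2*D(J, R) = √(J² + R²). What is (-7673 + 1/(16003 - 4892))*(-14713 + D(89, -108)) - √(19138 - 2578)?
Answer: 1254352430526/11111 - 12*√115 - 42627351*√19585/11111 ≈ 1.1236e+8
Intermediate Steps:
D(J, R) = √(J² + R²)/2
(-7673 + 1/(16003 - 4892))*(-14713 + D(89, -108)) - √(19138 - 2578) = (-7673 + 1/(16003 - 4892))*(-14713 + √(89² + (-108)²)/2) - √(19138 - 2578) = (-7673 + 1/11111)*(-14713 + √(7921 + 11664)/2) - √16560 = (-7673 + 1/11111)*(-14713 + √19585/2) - 12*√115 = -85254702*(-14713 + √19585/2)/11111 - 12*√115 = (1254352430526/11111 - 42627351*√19585/11111) - 12*√115 = 1254352430526/11111 - 12*√115 - 42627351*√19585/11111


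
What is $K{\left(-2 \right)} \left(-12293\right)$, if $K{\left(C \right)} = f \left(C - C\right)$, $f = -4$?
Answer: $0$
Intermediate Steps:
$K{\left(C \right)} = 0$ ($K{\left(C \right)} = - 4 \left(C - C\right) = \left(-4\right) 0 = 0$)
$K{\left(-2 \right)} \left(-12293\right) = 0 \left(-12293\right) = 0$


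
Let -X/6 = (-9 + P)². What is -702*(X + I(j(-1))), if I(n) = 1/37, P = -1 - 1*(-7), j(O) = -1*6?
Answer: 1401894/37 ≈ 37889.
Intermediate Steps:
j(O) = -6
P = 6 (P = -1 + 7 = 6)
I(n) = 1/37
X = -54 (X = -6*(-9 + 6)² = -6*(-3)² = -6*9 = -54)
-702*(X + I(j(-1))) = -702*(-54 + 1/37) = -702*(-1997/37) = 1401894/37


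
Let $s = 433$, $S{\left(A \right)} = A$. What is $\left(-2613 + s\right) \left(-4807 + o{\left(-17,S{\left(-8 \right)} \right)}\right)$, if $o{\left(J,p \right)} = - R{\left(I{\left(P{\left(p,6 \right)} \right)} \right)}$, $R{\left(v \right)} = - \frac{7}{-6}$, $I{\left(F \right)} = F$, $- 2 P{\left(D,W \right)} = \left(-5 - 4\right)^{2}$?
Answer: $\frac{31445410}{3} \approx 1.0482 \cdot 10^{7}$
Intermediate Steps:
$P{\left(D,W \right)} = - \frac{81}{2}$ ($P{\left(D,W \right)} = - \frac{\left(-5 - 4\right)^{2}}{2} = - \frac{\left(-9\right)^{2}}{2} = \left(- \frac{1}{2}\right) 81 = - \frac{81}{2}$)
$R{\left(v \right)} = \frac{7}{6}$ ($R{\left(v \right)} = \left(-7\right) \left(- \frac{1}{6}\right) = \frac{7}{6}$)
$o{\left(J,p \right)} = - \frac{7}{6}$ ($o{\left(J,p \right)} = \left(-1\right) \frac{7}{6} = - \frac{7}{6}$)
$\left(-2613 + s\right) \left(-4807 + o{\left(-17,S{\left(-8 \right)} \right)}\right) = \left(-2613 + 433\right) \left(-4807 - \frac{7}{6}\right) = \left(-2180\right) \left(- \frac{28849}{6}\right) = \frac{31445410}{3}$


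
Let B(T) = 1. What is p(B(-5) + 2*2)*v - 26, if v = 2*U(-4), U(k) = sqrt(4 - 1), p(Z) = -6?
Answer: -26 - 12*sqrt(3) ≈ -46.785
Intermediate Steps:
U(k) = sqrt(3)
v = 2*sqrt(3) ≈ 3.4641
p(B(-5) + 2*2)*v - 26 = -12*sqrt(3) - 26 = -26 - 12*sqrt(3)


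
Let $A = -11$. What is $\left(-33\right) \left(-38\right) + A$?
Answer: $1243$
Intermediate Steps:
$\left(-33\right) \left(-38\right) + A = \left(-33\right) \left(-38\right) - 11 = 1254 - 11 = 1243$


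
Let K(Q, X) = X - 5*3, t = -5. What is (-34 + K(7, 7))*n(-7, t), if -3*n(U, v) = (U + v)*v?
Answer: 840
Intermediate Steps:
n(U, v) = -v*(U + v)/3 (n(U, v) = -(U + v)*v/3 = -v*(U + v)/3)
K(Q, X) = -15 + X (K(Q, X) = X - 15 = -15 + X)
(-34 + K(7, 7))*n(-7, t) = (-34 + (-15 + 7))*(-⅓*(-5)*(-7 - 5)) = (-34 - 8)*(-⅓*(-5)*(-12)) = -42*(-20) = 840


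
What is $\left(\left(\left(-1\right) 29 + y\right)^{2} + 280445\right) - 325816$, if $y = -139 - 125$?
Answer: $40478$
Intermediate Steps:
$y = -264$
$\left(\left(\left(-1\right) 29 + y\right)^{2} + 280445\right) - 325816 = \left(\left(\left(-1\right) 29 - 264\right)^{2} + 280445\right) - 325816 = \left(\left(-29 - 264\right)^{2} + 280445\right) - 325816 = \left(\left(-293\right)^{2} + 280445\right) - 325816 = \left(85849 + 280445\right) - 325816 = 366294 - 325816 = 40478$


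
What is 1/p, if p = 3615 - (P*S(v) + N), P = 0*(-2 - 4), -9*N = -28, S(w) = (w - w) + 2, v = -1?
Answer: 9/32507 ≈ 0.00027686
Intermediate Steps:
S(w) = 2 (S(w) = 0 + 2 = 2)
N = 28/9 (N = -⅑*(-28) = 28/9 ≈ 3.1111)
P = 0 (P = 0*(-6) = 0)
p = 32507/9 (p = 3615 - (0*2 + 28/9) = 3615 - (0 + 28/9) = 3615 - 1*28/9 = 3615 - 28/9 = 32507/9 ≈ 3611.9)
1/p = 1/(32507/9) = 9/32507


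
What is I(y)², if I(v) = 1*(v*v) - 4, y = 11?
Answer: 13689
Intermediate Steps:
I(v) = -4 + v² (I(v) = 1*v² - 4 = v² - 4 = -4 + v²)
I(y)² = (-4 + 11²)² = (-4 + 121)² = 117² = 13689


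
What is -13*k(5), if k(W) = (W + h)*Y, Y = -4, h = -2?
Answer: 156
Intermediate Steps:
k(W) = 8 - 4*W (k(W) = (W - 2)*(-4) = (-2 + W)*(-4) = 8 - 4*W)
-13*k(5) = -13*(8 - 4*5) = -13*(8 - 20) = -13*(-12) = 156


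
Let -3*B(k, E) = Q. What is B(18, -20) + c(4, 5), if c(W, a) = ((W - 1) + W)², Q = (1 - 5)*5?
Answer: 167/3 ≈ 55.667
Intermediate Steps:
Q = -20 (Q = -4*5 = -20)
B(k, E) = 20/3 (B(k, E) = -⅓*(-20) = 20/3)
c(W, a) = (-1 + 2*W)² (c(W, a) = ((-1 + W) + W)² = (-1 + 2*W)²)
B(18, -20) + c(4, 5) = 20/3 + (-1 + 2*4)² = 20/3 + (-1 + 8)² = 20/3 + 7² = 20/3 + 49 = 167/3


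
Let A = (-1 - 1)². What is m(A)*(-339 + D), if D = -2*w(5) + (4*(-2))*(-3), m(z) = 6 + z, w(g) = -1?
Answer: -3130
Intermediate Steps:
A = 4 (A = (-2)² = 4)
D = 26 (D = -2*(-1) + (4*(-2))*(-3) = 2 - 8*(-3) = 2 + 24 = 26)
m(A)*(-339 + D) = (6 + 4)*(-339 + 26) = 10*(-313) = -3130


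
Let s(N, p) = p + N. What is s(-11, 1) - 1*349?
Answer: -359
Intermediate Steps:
s(N, p) = N + p
s(-11, 1) - 1*349 = (-11 + 1) - 1*349 = -10 - 349 = -359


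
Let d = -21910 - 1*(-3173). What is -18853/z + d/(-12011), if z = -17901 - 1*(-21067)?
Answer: -167122041/38026826 ≈ -4.3948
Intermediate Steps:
z = 3166 (z = -17901 + 21067 = 3166)
d = -18737 (d = -21910 + 3173 = -18737)
-18853/z + d/(-12011) = -18853/3166 - 18737/(-12011) = -18853*1/3166 - 18737*(-1/12011) = -18853/3166 + 18737/12011 = -167122041/38026826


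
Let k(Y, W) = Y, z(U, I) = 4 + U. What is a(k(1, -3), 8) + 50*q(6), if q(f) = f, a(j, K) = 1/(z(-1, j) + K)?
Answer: 3301/11 ≈ 300.09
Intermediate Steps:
a(j, K) = 1/(3 + K) (a(j, K) = 1/((4 - 1) + K) = 1/(3 + K))
a(k(1, -3), 8) + 50*q(6) = 1/(3 + 8) + 50*6 = 1/11 + 300 = 3301/11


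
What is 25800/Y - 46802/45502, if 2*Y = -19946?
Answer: -820353973/226895723 ≈ -3.6156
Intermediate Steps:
Y = -9973 (Y = (½)*(-19946) = -9973)
25800/Y - 46802/45502 = 25800/(-9973) - 46802/45502 = 25800*(-1/9973) - 46802*1/45502 = -25800/9973 - 23401/22751 = -820353973/226895723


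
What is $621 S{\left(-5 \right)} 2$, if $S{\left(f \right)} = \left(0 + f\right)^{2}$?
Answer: $31050$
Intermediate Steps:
$S{\left(f \right)} = f^{2}$
$621 S{\left(-5 \right)} 2 = 621 \left(-5\right)^{2} \cdot 2 = 621 \cdot 25 \cdot 2 = 621 \cdot 50 = 31050$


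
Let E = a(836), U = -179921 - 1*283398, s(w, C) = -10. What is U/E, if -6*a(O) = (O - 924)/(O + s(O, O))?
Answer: -574052241/22 ≈ -2.6093e+7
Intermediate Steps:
U = -463319 (U = -179921 - 283398 = -463319)
a(O) = -(-924 + O)/(6*(-10 + O)) (a(O) = -(O - 924)/(6*(O - 10)) = -(-924 + O)/(6*(-10 + O)))
E = 22/1239 (E = (924 - 1*836)/(6*(-10 + 836)) = (⅙)*(924 - 836)/826 = (⅙)*(1/826)*88 = 22/1239 ≈ 0.017756)
U/E = -463319/22/1239 = -463319*1239/22 = -574052241/22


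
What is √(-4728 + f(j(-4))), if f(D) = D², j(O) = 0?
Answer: 2*I*√1182 ≈ 68.76*I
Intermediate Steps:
√(-4728 + f(j(-4))) = √(-4728 + 0²) = √(-4728 + 0) = √(-4728) = 2*I*√1182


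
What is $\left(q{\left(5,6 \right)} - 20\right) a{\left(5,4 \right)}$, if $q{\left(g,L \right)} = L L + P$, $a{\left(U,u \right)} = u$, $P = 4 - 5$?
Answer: $60$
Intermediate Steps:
$P = -1$
$q{\left(g,L \right)} = -1 + L^{2}$ ($q{\left(g,L \right)} = L L - 1 = L^{2} - 1 = -1 + L^{2}$)
$\left(q{\left(5,6 \right)} - 20\right) a{\left(5,4 \right)} = \left(\left(-1 + 6^{2}\right) - 20\right) 4 = \left(\left(-1 + 36\right) - 20\right) 4 = \left(35 - 20\right) 4 = 15 \cdot 4 = 60$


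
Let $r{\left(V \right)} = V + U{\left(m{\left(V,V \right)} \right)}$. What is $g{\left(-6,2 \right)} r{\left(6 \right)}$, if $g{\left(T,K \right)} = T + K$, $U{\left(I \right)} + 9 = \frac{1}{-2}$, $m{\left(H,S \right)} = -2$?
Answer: $14$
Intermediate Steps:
$U{\left(I \right)} = - \frac{19}{2}$ ($U{\left(I \right)} = -9 + \frac{1}{-2} = -9 - \frac{1}{2} = - \frac{19}{2}$)
$r{\left(V \right)} = - \frac{19}{2} + V$ ($r{\left(V \right)} = V - \frac{19}{2} = - \frac{19}{2} + V$)
$g{\left(T,K \right)} = K + T$
$g{\left(-6,2 \right)} r{\left(6 \right)} = \left(2 - 6\right) \left(- \frac{19}{2} + 6\right) = \left(-4\right) \left(- \frac{7}{2}\right) = 14$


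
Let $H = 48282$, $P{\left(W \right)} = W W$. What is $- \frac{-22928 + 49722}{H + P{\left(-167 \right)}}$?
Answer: $- \frac{26794}{76171} \approx -0.35176$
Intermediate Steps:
$P{\left(W \right)} = W^{2}$
$- \frac{-22928 + 49722}{H + P{\left(-167 \right)}} = - \frac{-22928 + 49722}{48282 + \left(-167\right)^{2}} = - \frac{26794}{48282 + 27889} = - \frac{26794}{76171}$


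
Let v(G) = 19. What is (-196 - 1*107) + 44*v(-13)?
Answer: 533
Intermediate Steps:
(-196 - 1*107) + 44*v(-13) = (-196 - 1*107) + 44*19 = (-196 - 107) + 836 = -303 + 836 = 533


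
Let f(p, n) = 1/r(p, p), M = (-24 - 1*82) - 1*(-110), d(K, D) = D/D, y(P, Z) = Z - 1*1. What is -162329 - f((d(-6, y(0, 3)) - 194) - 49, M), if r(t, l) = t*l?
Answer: -9506635557/58564 ≈ -1.6233e+5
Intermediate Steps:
y(P, Z) = -1 + Z (y(P, Z) = Z - 1 = -1 + Z)
r(t, l) = l*t
d(K, D) = 1
M = 4 (M = (-24 - 82) + 110 = -106 + 110 = 4)
f(p, n) = p⁻² (f(p, n) = 1/(p*p) = 1/(p²) = p⁻²)
-162329 - f((d(-6, y(0, 3)) - 194) - 49, M) = -162329 - 1/((1 - 194) - 49)² = -162329 - 1/(-193 - 49)² = -162329 - 1/(-242)² = -162329 - 1*1/58564 = -162329 - 1/58564 = -9506635557/58564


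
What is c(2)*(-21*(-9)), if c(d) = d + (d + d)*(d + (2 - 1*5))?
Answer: -378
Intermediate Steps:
c(d) = d + 2*d*(-3 + d) (c(d) = d + (2*d)*(d + (2 - 5)) = d + (2*d)*(d - 3) = d + (2*d)*(-3 + d) = d + 2*d*(-3 + d))
c(2)*(-21*(-9)) = (2*(-5 + 2*2))*(-21*(-9)) = (2*(-5 + 4))*189 = (2*(-1))*189 = -2*189 = -378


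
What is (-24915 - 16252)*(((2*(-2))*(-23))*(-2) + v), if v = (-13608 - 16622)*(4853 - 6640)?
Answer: -2223875343942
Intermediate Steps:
v = 54021010 (v = -30230*(-1787) = 54021010)
(-24915 - 16252)*(((2*(-2))*(-23))*(-2) + v) = (-24915 - 16252)*(((2*(-2))*(-23))*(-2) + 54021010) = -41167*(-4*(-23)*(-2) + 54021010) = -41167*(92*(-2) + 54021010) = -41167*(-184 + 54021010) = -41167*54020826 = -2223875343942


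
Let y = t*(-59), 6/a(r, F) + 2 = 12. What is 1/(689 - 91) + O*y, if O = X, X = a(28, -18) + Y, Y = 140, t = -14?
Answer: 347245449/2990 ≈ 1.1614e+5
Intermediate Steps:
a(r, F) = ⅗ (a(r, F) = 6/(-2 + 12) = 6/10 = 6*(⅒) = ⅗)
X = 703/5 (X = ⅗ + 140 = 703/5 ≈ 140.60)
y = 826 (y = -14*(-59) = 826)
O = 703/5 ≈ 140.60
1/(689 - 91) + O*y = 1/(689 - 91) + (703/5)*826 = 1/598 + 580678/5 = 347245449/2990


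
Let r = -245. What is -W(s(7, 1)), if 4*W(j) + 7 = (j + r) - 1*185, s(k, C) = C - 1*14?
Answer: 225/2 ≈ 112.50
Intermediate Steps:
s(k, C) = -14 + C (s(k, C) = C - 14 = -14 + C)
W(j) = -437/4 + j/4 (W(j) = -7/4 + ((j - 245) - 1*185)/4 = -7/4 + ((-245 + j) - 185)/4 = -7/4 + (-430 + j)/4 = -7/4 + (-215/2 + j/4) = -437/4 + j/4)
-W(s(7, 1)) = -(-437/4 + (-14 + 1)/4) = -(-437/4 + (¼)*(-13)) = -(-437/4 - 13/4) = -1*(-225/2) = 225/2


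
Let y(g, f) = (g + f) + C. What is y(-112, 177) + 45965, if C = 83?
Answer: 46113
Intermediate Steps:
y(g, f) = 83 + f + g (y(g, f) = (g + f) + 83 = (f + g) + 83 = 83 + f + g)
y(-112, 177) + 45965 = (83 + 177 - 112) + 45965 = 148 + 45965 = 46113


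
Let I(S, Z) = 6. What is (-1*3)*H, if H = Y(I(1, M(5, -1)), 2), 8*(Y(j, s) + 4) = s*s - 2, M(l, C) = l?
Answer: 45/4 ≈ 11.250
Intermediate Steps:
Y(j, s) = -17/4 + s²/8 (Y(j, s) = -4 + (s*s - 2)/8 = -4 + (s² - 2)/8 = -4 + (-2 + s²)/8 = -4 + (-¼ + s²/8) = -17/4 + s²/8)
H = -15/4 (H = -17/4 + (⅛)*2² = -17/4 + (⅛)*4 = -17/4 + ½ = -15/4 ≈ -3.7500)
(-1*3)*H = -1*3*(-15/4) = -3*(-15/4) = 45/4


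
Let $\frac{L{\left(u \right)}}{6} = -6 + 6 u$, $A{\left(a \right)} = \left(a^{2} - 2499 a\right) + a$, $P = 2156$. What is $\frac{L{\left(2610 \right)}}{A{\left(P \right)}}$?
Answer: $- \frac{2609}{20482} \approx -0.12738$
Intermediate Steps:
$A{\left(a \right)} = a^{2} - 2498 a$
$L{\left(u \right)} = -36 + 36 u$ ($L{\left(u \right)} = 6 \left(-6 + 6 u\right) = -36 + 36 u$)
$\frac{L{\left(2610 \right)}}{A{\left(P \right)}} = \frac{-36 + 36 \cdot 2610}{2156 \left(-2498 + 2156\right)} = \frac{-36 + 93960}{2156 \left(-342\right)} = \frac{93924}{-737352} = 93924 \left(- \frac{1}{737352}\right) = - \frac{2609}{20482}$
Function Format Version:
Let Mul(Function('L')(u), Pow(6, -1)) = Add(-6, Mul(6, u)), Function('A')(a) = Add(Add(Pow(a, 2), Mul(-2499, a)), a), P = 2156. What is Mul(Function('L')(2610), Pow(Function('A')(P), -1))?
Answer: Rational(-2609, 20482) ≈ -0.12738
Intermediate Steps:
Function('A')(a) = Add(Pow(a, 2), Mul(-2498, a))
Function('L')(u) = Add(-36, Mul(36, u)) (Function('L')(u) = Mul(6, Add(-6, Mul(6, u))) = Add(-36, Mul(36, u)))
Mul(Function('L')(2610), Pow(Function('A')(P), -1)) = Mul(Add(-36, Mul(36, 2610)), Pow(Mul(2156, Add(-2498, 2156)), -1)) = Mul(Add(-36, 93960), Pow(Mul(2156, -342), -1)) = Mul(93924, Pow(-737352, -1)) = Mul(93924, Rational(-1, 737352)) = Rational(-2609, 20482)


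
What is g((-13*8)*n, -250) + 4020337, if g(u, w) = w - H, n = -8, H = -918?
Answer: 4021005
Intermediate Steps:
g(u, w) = 918 + w (g(u, w) = w - 1*(-918) = w + 918 = 918 + w)
g((-13*8)*n, -250) + 4020337 = (918 - 250) + 4020337 = 668 + 4020337 = 4021005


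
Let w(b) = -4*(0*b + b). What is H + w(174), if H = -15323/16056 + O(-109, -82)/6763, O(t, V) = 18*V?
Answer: -75703690793/108586728 ≈ -697.17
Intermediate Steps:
w(b) = -4*b (w(b) = -4*(0 + b) = -4*b)
H = -127328105/108586728 (H = -15323/16056 + (18*(-82))/6763 = -15323*1/16056 - 1476*1/6763 = -15323/16056 - 1476/6763 = -127328105/108586728 ≈ -1.1726)
H + w(174) = -127328105/108586728 - 4*174 = -127328105/108586728 - 696 = -75703690793/108586728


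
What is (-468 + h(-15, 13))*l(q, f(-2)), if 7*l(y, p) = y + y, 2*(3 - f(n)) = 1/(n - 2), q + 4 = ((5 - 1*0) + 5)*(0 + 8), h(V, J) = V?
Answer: -10488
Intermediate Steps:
q = 76 (q = -4 + ((5 - 1*0) + 5)*(0 + 8) = -4 + ((5 + 0) + 5)*8 = -4 + (5 + 5)*8 = -4 + 10*8 = -4 + 80 = 76)
f(n) = 3 - 1/(2*(-2 + n)) (f(n) = 3 - 1/(2*(n - 2)) = 3 - 1/(2*(-2 + n)))
l(y, p) = 2*y/7 (l(y, p) = (y + y)/7 = (2*y)/7 = 2*y/7)
(-468 + h(-15, 13))*l(q, f(-2)) = (-468 - 15)*((2/7)*76) = -483*152/7 = -10488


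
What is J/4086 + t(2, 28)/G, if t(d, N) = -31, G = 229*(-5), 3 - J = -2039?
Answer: 1232378/2339235 ≈ 0.52683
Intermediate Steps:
J = 2042 (J = 3 - 1*(-2039) = 3 + 2039 = 2042)
G = -1145
J/4086 + t(2, 28)/G = 2042/4086 - 31/(-1145) = 2042*(1/4086) - 31*(-1/1145) = 1021/2043 + 31/1145 = 1232378/2339235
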